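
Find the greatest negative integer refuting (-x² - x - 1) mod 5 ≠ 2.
Testing negative integers from -1 downward:
x = -1: LHS = (-(-1)² - (-1) - 1) mod 5 = (-1) mod 5 = 4; 4 ≠ 2 — holds
x = -2: LHS = (-(-2)² - (-2) - 1) mod 5 = (-3) mod 5 = 2; 2 ≠ 2 — FAILS  ← closest negative counterexample to 0

Answer: x = -2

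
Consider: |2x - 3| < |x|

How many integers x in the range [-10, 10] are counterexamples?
Counterexamples in [-10, 10]: {-10, -9, -8, -7, -6, -5, -4, -3, -2, -1, 0, 1, 3, 4, 5, 6, 7, 8, 9, 10}.

Counting them gives 20 values.

Answer: 20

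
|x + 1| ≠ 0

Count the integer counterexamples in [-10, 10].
Counterexamples in [-10, 10]: {-1}.

Counting them gives 1 values.

Answer: 1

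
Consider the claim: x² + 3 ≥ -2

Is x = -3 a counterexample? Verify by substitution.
Substitute x = -3 into the relation:
x = -3: LHS = (-3)² + 3 = 12; 12 ≥ -2 — holds

The relation holds at x = -3, so it is not a counterexample.

Answer: No, x = -3 is not a counterexample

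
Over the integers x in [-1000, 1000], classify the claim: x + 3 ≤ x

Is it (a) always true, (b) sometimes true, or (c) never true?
Over all integers in [-1000, 1000], LHS − RHS is smallest at x = 0, where it equals 3:
x = 0: LHS = 0 + 3 = 3; 3 ≤ 0 — FAILS
At the ends of the range:
x = -1000: LHS = (-1000) + 3 = -997; -997 ≤ -1000 — FAILS
x = 1000: LHS = 1000 + 3 = 1003; 1003 ≤ 1000 — FAILS
Hence LHS − RHS is never zero or negative, i.e. LHS > RHS throughout, so the claimed relation (≤) fails for every integer in [-1000, 1000].

No integer in the range satisfies it.

Answer: Never true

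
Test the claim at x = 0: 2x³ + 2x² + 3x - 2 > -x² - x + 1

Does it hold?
x = 0: LHS = 2·0³ + 2·0² + 3·0 - 2 = -2, RHS = -0² - 0 + 1 = 1; -2 > 1 — FAILS

The relation fails at x = 0, so x = 0 is a counterexample.

Answer: No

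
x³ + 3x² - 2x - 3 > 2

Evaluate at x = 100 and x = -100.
x = 100: LHS = 100³ + 3·100² - 2·100 - 3 = 1029797; 1029797 > 2 — holds
x = -100: LHS = (-100)³ + 3·(-100)² - 2·(-100) - 3 = -969803; -969803 > 2 — FAILS

Answer: Partially: holds for x = 100, fails for x = -100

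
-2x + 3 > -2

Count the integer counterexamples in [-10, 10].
Counterexamples in [-10, 10]: {3, 4, 5, 6, 7, 8, 9, 10}.

Counting them gives 8 values.

Answer: 8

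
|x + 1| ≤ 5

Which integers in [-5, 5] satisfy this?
Holds for: {-5, -4, -3, -2, -1, 0, 1, 2, 3, 4}
Fails for: {5}

Answer: {-5, -4, -3, -2, -1, 0, 1, 2, 3, 4}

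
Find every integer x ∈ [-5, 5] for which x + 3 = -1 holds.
Holds for: {-4}
Fails for: {-5, -3, -2, -1, 0, 1, 2, 3, 4, 5}

Answer: {-4}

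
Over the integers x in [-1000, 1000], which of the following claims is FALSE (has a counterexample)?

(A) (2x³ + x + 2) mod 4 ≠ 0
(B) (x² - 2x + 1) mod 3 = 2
(A) x = 2: LHS = (2·2³ + 2 + 2) mod 4 = 20 mod 4 = 0; 0 ≠ 0 — FAILS
(B) x = 0: LHS = (0² - 2·0 + 1) mod 3 = 1 mod 3 = 1; 1 = 2 — FAILS

Answer: Both A and B are false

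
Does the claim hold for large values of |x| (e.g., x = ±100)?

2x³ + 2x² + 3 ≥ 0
x = 100: LHS = 2·100³ + 2·100² + 3 = 2020003; 2020003 ≥ 0 — holds
x = -100: LHS = 2·(-100)³ + 2·(-100)² + 3 = -1979997; -1979997 ≥ 0 — FAILS

Answer: Partially: holds for x = 100, fails for x = -100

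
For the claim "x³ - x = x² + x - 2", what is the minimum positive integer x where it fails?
Testing positive integers:
x = 1: LHS = 1³ - 1 = 0, RHS = 1² + 1 - 2 = 0; 0 = 0 — holds
x = 2: LHS = 2³ - 2 = 6, RHS = 2² + 2 - 2 = 4; 6 = 4 — FAILS  ← smallest positive counterexample

Answer: x = 2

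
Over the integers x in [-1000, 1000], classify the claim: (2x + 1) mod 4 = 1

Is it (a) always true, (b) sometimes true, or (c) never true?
Holds at x = 0: LHS = (2·0 + 1) mod 4 = 1 mod 4 = 1; 1 = 1 — holds
Fails at x = 1: LHS = (2·1 + 1) mod 4 = 3 mod 4 = 3; 3 = 1 — FAILS
It is satisfied by some integers in the range but not all.

Answer: Sometimes true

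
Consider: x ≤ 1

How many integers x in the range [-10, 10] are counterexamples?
Counterexamples in [-10, 10]: {2, 3, 4, 5, 6, 7, 8, 9, 10}.

Counting them gives 9 values.

Answer: 9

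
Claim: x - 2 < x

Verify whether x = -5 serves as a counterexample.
Substitute x = -5 into the relation:
x = -5: LHS = (-5) - 2 = -7; -7 < -5 — holds

The relation holds at x = -5, so it is not a counterexample.

Answer: No, x = -5 is not a counterexample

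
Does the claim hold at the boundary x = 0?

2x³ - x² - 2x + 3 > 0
x = 0: LHS = 2·0³ - 0² - 2·0 + 3 = 3; 3 > 0 — holds

The relation is satisfied at x = 0.

Answer: Yes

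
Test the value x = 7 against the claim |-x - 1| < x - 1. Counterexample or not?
Substitute x = 7 into the relation:
x = 7: LHS = |-7 - 1| = |-8| = 8, RHS = 7 - 1 = 6; 8 < 6 — FAILS

Since the claim fails at x = 7, this value is a counterexample.

Answer: Yes, x = 7 is a counterexample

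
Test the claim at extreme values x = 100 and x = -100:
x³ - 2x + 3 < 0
x = 100: LHS = 100³ - 2·100 + 3 = 999803; 999803 < 0 — FAILS
x = -100: LHS = (-100)³ - 2·(-100) + 3 = -999797; -999797 < 0 — holds

Answer: Partially: fails for x = 100, holds for x = -100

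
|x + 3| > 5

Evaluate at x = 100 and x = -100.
x = 100: LHS = |100 + 3| = |103| = 103; 103 > 5 — holds
x = -100: LHS = |(-100) + 3| = |-97| = 97; 97 > 5 — holds

Answer: Yes, holds for both x = 100 and x = -100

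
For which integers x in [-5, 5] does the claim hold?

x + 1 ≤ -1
Holds for: {-5, -4, -3, -2}
Fails for: {-1, 0, 1, 2, 3, 4, 5}

Answer: {-5, -4, -3, -2}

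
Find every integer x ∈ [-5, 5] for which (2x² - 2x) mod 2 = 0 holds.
For a polynomial with integer coefficients, its value mod 2 depends only on x mod 2, so it suffices to check one representative of each residue class, x = 0, 1:
x = 0: LHS = (2·0² - 2·0) mod 2 = 0 mod 2 = 0; 0 = 0 — holds
x = 1: LHS = (2·1² - 2·1) mod 2 = 0 mod 2 = 0; 0 = 0 — holds
The relation holds in every residue class, so the relation holds for every integer in [-5, 5].

Answer: All integers in [-5, 5]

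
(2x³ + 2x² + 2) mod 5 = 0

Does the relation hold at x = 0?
x = 0: LHS = (2·0³ + 2·0² + 2) mod 5 = 2 mod 5 = 2; 2 = 0 — FAILS

The relation fails at x = 0, so x = 0 is a counterexample.

Answer: No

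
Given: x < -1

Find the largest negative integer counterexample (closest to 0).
Testing negative integers from -1 downward:
x = -1: -1 < -1 — FAILS  ← closest negative counterexample to 0

Answer: x = -1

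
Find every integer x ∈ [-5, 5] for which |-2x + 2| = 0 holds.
Holds for: {1}
Fails for: {-5, -4, -3, -2, -1, 0, 2, 3, 4, 5}

Answer: {1}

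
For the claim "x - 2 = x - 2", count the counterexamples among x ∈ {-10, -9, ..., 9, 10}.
LHS − RHS = 0 at every integer in [-10, 10]; the two sides always agree. For instance:
x = -10: LHS = (-10) - 2 = -12, RHS = (-10) - 2 = -12; -12 = -12 — holds
x = 0: LHS = 0 - 2 = -2, RHS = 0 - 2 = -2; -2 = -2 — holds
x = 10: LHS = 10 - 2 = 8, RHS = 10 - 2 = 8; 8 = 8 — holds
The sides are never unequal, so the relation holds for every integer in [-10, 10].

No counterexample appears in that range.

Answer: 0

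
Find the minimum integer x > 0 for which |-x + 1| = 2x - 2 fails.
Testing positive integers:
x = 1: LHS = |-1 + 1| = |0| = 0, RHS = 2·1 - 2 = 0; 0 = 0 — holds
x = 2: LHS = |-2 + 1| = |-1| = 1, RHS = 2·2 - 2 = 2; 1 = 2 — FAILS  ← smallest positive counterexample

Answer: x = 2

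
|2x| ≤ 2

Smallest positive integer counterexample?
Testing positive integers:
x = 1: LHS = |2·1| = |2| = 2; 2 ≤ 2 — holds
x = 2: LHS = |2·2| = |4| = 4; 4 ≤ 2 — FAILS  ← smallest positive counterexample

Answer: x = 2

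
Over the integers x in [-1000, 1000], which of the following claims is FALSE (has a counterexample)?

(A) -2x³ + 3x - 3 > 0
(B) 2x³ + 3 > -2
(A) x = 0: LHS = -2·0³ + 3·0 - 3 = -3; -3 > 0 — FAILS
(B) x = -2: LHS = 2·(-2)³ + 3 = -13; -13 > -2 — FAILS

Answer: Both A and B are false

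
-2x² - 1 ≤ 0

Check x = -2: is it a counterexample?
Substitute x = -2 into the relation:
x = -2: LHS = -2·(-2)² - 1 = -9; -9 ≤ 0 — holds

The relation holds at x = -2, so it is not a counterexample.

Answer: No, x = -2 is not a counterexample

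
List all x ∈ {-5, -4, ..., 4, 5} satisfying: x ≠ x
LHS − RHS = 0 at every integer in [-5, 5]; the two sides always agree. For instance:
x = -5: -5 ≠ -5 — FAILS
x = 0: 0 ≠ 0 — FAILS
x = 5: 5 ≠ 5 — FAILS
The sides are never unequal, so the claimed relation (≠) fails for every integer in [-5, 5].

Answer: None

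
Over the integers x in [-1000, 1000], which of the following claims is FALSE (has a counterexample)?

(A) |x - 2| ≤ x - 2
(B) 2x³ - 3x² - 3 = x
(A) x = 0: LHS = |0 - 2| = |-2| = 2, RHS = 0 - 2 = -2; 2 ≤ -2 — FAILS
(B) x = 0: LHS = 2·0³ - 3·0² - 3 = -3; -3 = 0 — FAILS

Answer: Both A and B are false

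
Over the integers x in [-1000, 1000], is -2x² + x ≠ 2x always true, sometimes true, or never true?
Holds at x = 1: LHS = -2·1² + 1 = -1, RHS = 2·1 = 2; -1 ≠ 2 — holds
Fails at x = 0: LHS = -2·0² + 0 = 0, RHS = 2·0 = 0; 0 ≠ 0 — FAILS
It is satisfied by some integers in the range but not all.

Answer: Sometimes true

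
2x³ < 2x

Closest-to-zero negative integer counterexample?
Testing negative integers from -1 downward:
x = -1: LHS = 2·(-1)³ = -2, RHS = 2·(-1) = -2; -2 < -2 — FAILS  ← closest negative counterexample to 0

Answer: x = -1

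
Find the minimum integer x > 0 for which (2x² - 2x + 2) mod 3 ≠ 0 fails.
Testing positive integers:
x = 1: LHS = (2·1² - 2·1 + 2) mod 3 = 2 mod 3 = 2; 2 ≠ 0 — holds
x = 2: LHS = (2·2² - 2·2 + 2) mod 3 = 6 mod 3 = 0; 0 ≠ 0 — FAILS  ← smallest positive counterexample

Answer: x = 2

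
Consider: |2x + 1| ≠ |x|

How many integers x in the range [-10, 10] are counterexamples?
Counterexamples in [-10, 10]: {-1}.

Counting them gives 1 values.

Answer: 1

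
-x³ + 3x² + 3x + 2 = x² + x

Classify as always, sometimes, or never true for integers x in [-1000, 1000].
Track d = LHS − RHS over the integers in [-1000, 1000]. Equality would need d = 0, but d changes sign only between consecutive integers, jumping over 0:
x = 2: LHS = -2³ + 3·2² + 3·2 + 2 = 12, RHS = 2² + 2 = 6; 12 = 6 — FAILS  (d = 6)
x = 3: LHS = -3³ + 3·3² + 3·3 + 2 = 11, RHS = 3² + 3 = 12; 11 = 12 — FAILS  (d = -1)
Away from these crossings d keeps a constant sign, and checking every integer in [-1000, 1000] confirms d ≠ 0 throughout. Hence the two sides are never equal, so the claimed relation (=) fails for every integer in [-1000, 1000].

No integer in the range satisfies it.

Answer: Never true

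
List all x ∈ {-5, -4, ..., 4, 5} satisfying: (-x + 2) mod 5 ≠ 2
Holds for: {-4, -3, -2, -1, 1, 2, 3, 4}
Fails for: {-5, 0, 5}

Answer: {-4, -3, -2, -1, 1, 2, 3, 4}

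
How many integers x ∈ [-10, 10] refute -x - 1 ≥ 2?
Counterexamples in [-10, 10]: {-2, -1, 0, 1, 2, 3, 4, 5, 6, 7, 8, 9, 10}.

Counting them gives 13 values.

Answer: 13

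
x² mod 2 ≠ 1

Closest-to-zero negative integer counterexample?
Testing negative integers from -1 downward:
x = -1: LHS = ((-1)²) mod 2 = 1 mod 2 = 1; 1 ≠ 1 — FAILS  ← closest negative counterexample to 0

Answer: x = -1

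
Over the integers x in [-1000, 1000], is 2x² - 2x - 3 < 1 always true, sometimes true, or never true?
Holds at x = 0: LHS = 2·0² - 2·0 - 3 = -3; -3 < 1 — holds
Fails at x = -1: LHS = 2·(-1)² - 2·(-1) - 3 = 1; 1 < 1 — FAILS
It is satisfied by some integers in the range but not all.

Answer: Sometimes true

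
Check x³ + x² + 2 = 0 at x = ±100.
x = 100: LHS = 100³ + 100² + 2 = 1010002; 1010002 = 0 — FAILS
x = -100: LHS = (-100)³ + (-100)² + 2 = -989998; -989998 = 0 — FAILS

Answer: No, fails for both x = 100 and x = -100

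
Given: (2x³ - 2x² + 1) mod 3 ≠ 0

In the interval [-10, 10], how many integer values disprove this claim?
Counterexamples in [-10, 10]: {-10, -7, -4, -1, 2, 5, 8}.

Counting them gives 7 values.

Answer: 7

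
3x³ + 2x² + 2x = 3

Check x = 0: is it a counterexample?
Substitute x = 0 into the relation:
x = 0: LHS = 3·0³ + 2·0² + 2·0 = 0; 0 = 3 — FAILS

Since the claim fails at x = 0, this value is a counterexample.

Answer: Yes, x = 0 is a counterexample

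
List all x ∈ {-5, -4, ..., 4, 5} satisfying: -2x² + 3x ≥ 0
Holds for: {0, 1}
Fails for: {-5, -4, -3, -2, -1, 2, 3, 4, 5}

Answer: {0, 1}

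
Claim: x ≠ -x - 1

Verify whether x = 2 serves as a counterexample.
Substitute x = 2 into the relation:
x = 2: RHS = -2 - 1 = -3; 2 ≠ -3 — holds

The relation holds at x = 2, so it is not a counterexample.

Answer: No, x = 2 is not a counterexample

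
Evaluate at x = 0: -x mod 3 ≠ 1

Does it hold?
x = 0: LHS = (-0) mod 3 = 0 mod 3 = 0; 0 ≠ 1 — holds

The relation is satisfied at x = 0.

Answer: Yes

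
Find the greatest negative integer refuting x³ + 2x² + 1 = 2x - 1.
Testing negative integers from -1 downward:
x = -1: LHS = (-1)³ + 2·(-1)² + 1 = 2, RHS = 2·(-1) - 1 = -3; 2 = -3 — FAILS  ← closest negative counterexample to 0

Answer: x = -1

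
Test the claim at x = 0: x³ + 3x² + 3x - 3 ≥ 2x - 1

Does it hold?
x = 0: LHS = 0³ + 3·0² + 3·0 - 3 = -3, RHS = 2·0 - 1 = -1; -3 ≥ -1 — FAILS

The relation fails at x = 0, so x = 0 is a counterexample.

Answer: No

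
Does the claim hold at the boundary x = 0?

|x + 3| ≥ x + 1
x = 0: LHS = |0 + 3| = |3| = 3, RHS = 0 + 1 = 1; 3 ≥ 1 — holds

The relation is satisfied at x = 0.

Answer: Yes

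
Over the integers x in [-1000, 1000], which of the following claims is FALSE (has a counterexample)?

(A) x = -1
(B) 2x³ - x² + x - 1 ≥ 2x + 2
(A) x = 0: 0 = -1 — FAILS
(B) x = 0: LHS = 2·0³ - 0² + 0 - 1 = -1, RHS = 2·0 + 2 = 2; -1 ≥ 2 — FAILS

Answer: Both A and B are false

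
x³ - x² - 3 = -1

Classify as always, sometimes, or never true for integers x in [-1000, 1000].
Track d = LHS − RHS over the integers in [-1000, 1000]. Equality would need d = 0, but d changes sign only between consecutive integers, jumping over 0:
x = 1: LHS = 1³ - 1² - 3 = -3; -3 = -1 — FAILS  (d = -2)
x = 2: LHS = 2³ - 2² - 3 = 1; 1 = -1 — FAILS  (d = 2)
Away from these crossings d keeps a constant sign, and checking every integer in [-1000, 1000] confirms d ≠ 0 throughout. Hence the two sides are never equal, so the claimed relation (=) fails for every integer in [-1000, 1000].

No integer in the range satisfies it.

Answer: Never true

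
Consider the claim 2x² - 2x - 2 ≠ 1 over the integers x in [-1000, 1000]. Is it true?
Track d = LHS − RHS over the integers in [-1000, 1000]. Equality would need d = 0, but d changes sign only between consecutive integers, jumping over 0:
x = -1: LHS = 2·(-1)² - 2·(-1) - 2 = 2; 2 ≠ 1 — holds  (d = 1)
x = 0: LHS = 2·0² - 2·0 - 2 = -2; -2 ≠ 1 — holds  (d = -3)
x = 1: LHS = 2·1² - 2·1 - 2 = -2; -2 ≠ 1 — holds  (d = -3)
x = 2: LHS = 2·2² - 2·2 - 2 = 2; 2 ≠ 1 — holds  (d = 1)
Away from these crossings d keeps a constant sign, and checking every integer in [-1000, 1000] confirms d ≠ 0 throughout. Hence the two sides are never equal, so the relation holds for every integer in [-1000, 1000].

No counterexample exists.

Answer: True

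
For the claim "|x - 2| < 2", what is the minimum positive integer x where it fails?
Testing positive integers:
x = 1: LHS = |1 - 2| = |-1| = 1; 1 < 2 — holds
x = 2: LHS = |2 - 2| = |0| = 0; 0 < 2 — holds
x = 3: LHS = |3 - 2| = |1| = 1; 1 < 2 — holds
x = 4: LHS = |4 - 2| = |2| = 2; 2 < 2 — FAILS  ← smallest positive counterexample

Answer: x = 4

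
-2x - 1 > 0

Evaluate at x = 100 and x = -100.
x = 100: LHS = -2·100 - 1 = -201; -201 > 0 — FAILS
x = -100: LHS = -2·(-100) - 1 = 199; 199 > 0 — holds

Answer: Partially: fails for x = 100, holds for x = -100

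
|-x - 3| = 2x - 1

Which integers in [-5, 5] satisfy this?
Holds for: {4}
Fails for: {-5, -4, -3, -2, -1, 0, 1, 2, 3, 5}

Answer: {4}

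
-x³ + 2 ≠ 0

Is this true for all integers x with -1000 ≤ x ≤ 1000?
Track d = LHS − RHS over the integers in [-1000, 1000]. Equality would need d = 0, but d changes sign only between consecutive integers, jumping over 0:
x = 1: LHS = -1³ + 2 = 1; 1 ≠ 0 — holds  (d = 1)
x = 2: LHS = -2³ + 2 = -6; -6 ≠ 0 — holds  (d = -6)
Away from these crossings d keeps a constant sign, and checking every integer in [-1000, 1000] confirms d ≠ 0 throughout. Hence the two sides are never equal, so the relation holds for every integer in [-1000, 1000].

No counterexample exists.

Answer: True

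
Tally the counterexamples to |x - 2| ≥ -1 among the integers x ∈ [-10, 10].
An absolute value is never negative, so the left side is ≥ 0 for every x, while the right side is -1. Tightest case in [-10, 10] is x = 2:
x = 2: LHS = |2 - 2| = |0| = 0; 0 ≥ -1 — holds
Hence LHS − RHS is never negative, i.e. LHS ≥ RHS throughout, so the relation holds for every integer in [-10, 10].

No counterexample appears in that range.

Answer: 0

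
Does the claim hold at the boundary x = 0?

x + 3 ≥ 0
x = 0: LHS = 0 + 3 = 3; 3 ≥ 0 — holds

The relation is satisfied at x = 0.

Answer: Yes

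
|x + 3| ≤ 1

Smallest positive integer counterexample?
Testing positive integers:
x = 1: LHS = |1 + 3| = |4| = 4; 4 ≤ 1 — FAILS  ← smallest positive counterexample

Answer: x = 1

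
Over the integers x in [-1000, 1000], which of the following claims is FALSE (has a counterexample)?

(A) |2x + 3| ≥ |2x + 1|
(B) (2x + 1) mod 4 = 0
(A) x = -2: LHS = |2·(-2) + 3| = |-1| = 1, RHS = |2·(-2) + 1| = |-3| = 3; 1 ≥ 3 — FAILS
(B) x = 0: LHS = (2·0 + 1) mod 4 = 1 mod 4 = 1; 1 = 0 — FAILS

Answer: Both A and B are false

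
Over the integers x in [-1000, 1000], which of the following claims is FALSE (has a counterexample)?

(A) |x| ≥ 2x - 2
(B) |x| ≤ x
(A) x = 3: LHS = |3| = 3, RHS = 2·3 - 2 = 4; 3 ≥ 4 — FAILS
(B) x = -1: LHS = |-1| = 1; 1 ≤ -1 — FAILS

Answer: Both A and B are false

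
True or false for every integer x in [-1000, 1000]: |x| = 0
The claim fails at x = 1:
x = 1: LHS = |1| = 1; 1 = 0 — FAILS

Because a single integer refutes it, the statement is false.

Answer: False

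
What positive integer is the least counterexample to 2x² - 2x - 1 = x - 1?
Testing positive integers:
x = 1: LHS = 2·1² - 2·1 - 1 = -1, RHS = 1 - 1 = 0; -1 = 0 — FAILS  ← smallest positive counterexample

Answer: x = 1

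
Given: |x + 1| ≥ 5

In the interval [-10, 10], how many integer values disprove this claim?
Counterexamples in [-10, 10]: {-5, -4, -3, -2, -1, 0, 1, 2, 3}.

Counting them gives 9 values.

Answer: 9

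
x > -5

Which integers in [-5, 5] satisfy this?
Holds for: {-4, -3, -2, -1, 0, 1, 2, 3, 4, 5}
Fails for: {-5}

Answer: {-4, -3, -2, -1, 0, 1, 2, 3, 4, 5}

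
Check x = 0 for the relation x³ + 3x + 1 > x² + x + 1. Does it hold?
x = 0: LHS = 0³ + 3·0 + 1 = 1, RHS = 0² + 0 + 1 = 1; 1 > 1 — FAILS

The relation fails at x = 0, so x = 0 is a counterexample.

Answer: No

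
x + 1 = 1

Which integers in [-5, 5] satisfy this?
Holds for: {0}
Fails for: {-5, -4, -3, -2, -1, 1, 2, 3, 4, 5}

Answer: {0}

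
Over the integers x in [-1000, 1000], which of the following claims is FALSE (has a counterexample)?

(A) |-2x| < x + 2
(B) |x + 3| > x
(A) x = -1: LHS = |-2·(-1)| = |2| = 2, RHS = (-1) + 2 = 1; 2 < 1 — FAILS

(B) Over all integers in [-1000, 1000], LHS − RHS is smallest at x = 0, where it equals 3:
x = 0: LHS = |0 + 3| = |3| = 3; 3 > 0 — holds
At the ends of the range:
x = -1000: LHS = |(-1000) + 3| = |-997| = 997; 997 > -1000 — holds
x = 1000: LHS = |1000 + 3| = |1003| = 1003; 1003 > 1000 — holds
Hence LHS − RHS is never zero or negative, i.e. LHS > RHS throughout, so the relation holds for every integer in [-1000, 1000].

Only (A) has a counterexample.

Answer: A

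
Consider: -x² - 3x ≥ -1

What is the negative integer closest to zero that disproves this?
Testing negative integers from -1 downward:
x = -1: LHS = -(-1)² - 3·(-1) = 2; 2 ≥ -1 — holds
x = -2: LHS = -(-2)² - 3·(-2) = 2; 2 ≥ -1 — holds
x = -3: LHS = -(-3)² - 3·(-3) = 0; 0 ≥ -1 — holds
x = -4: LHS = -(-4)² - 3·(-4) = -4; -4 ≥ -1 — FAILS  ← closest negative counterexample to 0

Answer: x = -4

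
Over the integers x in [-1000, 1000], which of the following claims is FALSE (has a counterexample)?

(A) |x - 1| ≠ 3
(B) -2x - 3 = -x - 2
(A) x = -2: LHS = |(-2) - 1| = |-3| = 3; 3 ≠ 3 — FAILS
(B) x = 0: LHS = -2·0 - 3 = -3, RHS = -0 - 2 = -2; -3 = -2 — FAILS

Answer: Both A and B are false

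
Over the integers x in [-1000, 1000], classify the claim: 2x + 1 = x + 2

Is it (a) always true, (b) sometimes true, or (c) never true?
Holds at x = 1: LHS = 2·1 + 1 = 3, RHS = 1 + 2 = 3; 3 = 3 — holds
Fails at x = 0: LHS = 2·0 + 1 = 1, RHS = 0 + 2 = 2; 1 = 2 — FAILS
It is satisfied by some integers in the range but not all.

Answer: Sometimes true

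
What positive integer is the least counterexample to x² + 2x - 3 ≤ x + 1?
Testing positive integers:
x = 1: LHS = 1² + 2·1 - 3 = 0, RHS = 1 + 1 = 2; 0 ≤ 2 — holds
x = 2: LHS = 2² + 2·2 - 3 = 5, RHS = 2 + 1 = 3; 5 ≤ 3 — FAILS  ← smallest positive counterexample

Answer: x = 2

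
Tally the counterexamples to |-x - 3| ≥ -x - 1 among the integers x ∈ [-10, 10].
Counterexamples in [-10, 10]: {-10, -9, -8, -7, -6, -5, -4, -3}.

Counting them gives 8 values.

Answer: 8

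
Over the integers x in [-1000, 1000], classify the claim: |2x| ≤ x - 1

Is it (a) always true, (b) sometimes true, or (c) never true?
Over all integers in [-1000, 1000], LHS − RHS is smallest at x = 0, where it equals 1:
x = 0: LHS = |2·0| = |0| = 0, RHS = 0 - 1 = -1; 0 ≤ -1 — FAILS
At the ends of the range:
x = -1000: LHS = |2·(-1000)| = |-2000| = 2000, RHS = (-1000) - 1 = -1001; 2000 ≤ -1001 — FAILS
x = 1000: LHS = |2·1000| = |2000| = 2000, RHS = 1000 - 1 = 999; 2000 ≤ 999 — FAILS
Hence LHS − RHS is never zero or negative, i.e. LHS > RHS throughout, so the claimed relation (≤) fails for every integer in [-1000, 1000].

No integer in the range satisfies it.

Answer: Never true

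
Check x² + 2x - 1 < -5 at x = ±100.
x = 100: LHS = 100² + 2·100 - 1 = 10199; 10199 < -5 — FAILS
x = -100: LHS = (-100)² + 2·(-100) - 1 = 9799; 9799 < -5 — FAILS

Answer: No, fails for both x = 100 and x = -100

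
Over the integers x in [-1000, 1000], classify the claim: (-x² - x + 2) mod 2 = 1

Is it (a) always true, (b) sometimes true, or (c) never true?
For a polynomial with integer coefficients, its value mod 2 depends only on x mod 2, so it suffices to check one representative of each residue class, x = 0, 1:
x = 0: LHS = (-0² - 0 + 2) mod 2 = 2 mod 2 = 0; 0 = 1 — FAILS
x = 1: LHS = (-1² - 1 + 2) mod 2 = 0 mod 2 = 0; 0 = 1 — FAILS
The relation fails in every residue class, so the claimed relation (=) fails for every integer in [-1000, 1000].

No integer in the range satisfies it.

Answer: Never true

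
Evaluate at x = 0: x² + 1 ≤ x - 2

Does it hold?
x = 0: LHS = 0² + 1 = 1, RHS = 0 - 2 = -2; 1 ≤ -2 — FAILS

The relation fails at x = 0, so x = 0 is a counterexample.

Answer: No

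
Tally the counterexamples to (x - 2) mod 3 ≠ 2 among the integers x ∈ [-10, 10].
Counterexamples in [-10, 10]: {-8, -5, -2, 1, 4, 7, 10}.

Counting them gives 7 values.

Answer: 7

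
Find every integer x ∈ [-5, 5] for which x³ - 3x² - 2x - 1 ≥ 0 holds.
Holds for: {4, 5}
Fails for: {-5, -4, -3, -2, -1, 0, 1, 2, 3}

Answer: {4, 5}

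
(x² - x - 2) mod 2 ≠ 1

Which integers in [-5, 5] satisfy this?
For a polynomial with integer coefficients, its value mod 2 depends only on x mod 2, so it suffices to check one representative of each residue class, x = 0, 1:
x = 0: LHS = (0² - 0 - 2) mod 2 = (-2) mod 2 = 0; 0 ≠ 1 — holds
x = 1: LHS = (1² - 1 - 2) mod 2 = (-2) mod 2 = 0; 0 ≠ 1 — holds
The relation holds in every residue class, so the relation holds for every integer in [-5, 5].

Answer: All integers in [-5, 5]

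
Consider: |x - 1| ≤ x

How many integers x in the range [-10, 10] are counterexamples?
Counterexamples in [-10, 10]: {-10, -9, -8, -7, -6, -5, -4, -3, -2, -1, 0}.

Counting them gives 11 values.

Answer: 11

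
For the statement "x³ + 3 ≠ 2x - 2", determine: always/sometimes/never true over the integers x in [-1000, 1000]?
Track d = LHS − RHS over the integers in [-1000, 1000]. Equality would need d = 0, but d changes sign only between consecutive integers, jumping over 0:
x = -3: LHS = (-3)³ + 3 = -24, RHS = 2·(-3) - 2 = -8; -24 ≠ -8 — holds  (d = -16)
x = -2: LHS = (-2)³ + 3 = -5, RHS = 2·(-2) - 2 = -6; -5 ≠ -6 — holds  (d = 1)
Away from these crossings d keeps a constant sign, and checking every integer in [-1000, 1000] confirms d ≠ 0 throughout. Hence the two sides are never equal, so the relation holds for every integer in [-1000, 1000].

No counterexample exists.

Answer: Always true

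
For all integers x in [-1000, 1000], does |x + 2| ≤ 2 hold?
The claim fails at x = 1:
x = 1: LHS = |1 + 2| = |3| = 3; 3 ≤ 2 — FAILS

Because a single integer refutes it, the statement is false.

Answer: False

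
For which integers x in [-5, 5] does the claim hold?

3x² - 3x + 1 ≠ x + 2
Track d = LHS − RHS over the integers in [-5, 5]. Equality would need d = 0, but d changes sign only between consecutive integers, jumping over 0:
x = -1: LHS = 3·(-1)² - 3·(-1) + 1 = 7, RHS = (-1) + 2 = 1; 7 ≠ 1 — holds  (d = 6)
x = 0: LHS = 3·0² - 3·0 + 1 = 1, RHS = 0 + 2 = 2; 1 ≠ 2 — holds  (d = -1)
x = 1: LHS = 3·1² - 3·1 + 1 = 1, RHS = 1 + 2 = 3; 1 ≠ 3 — holds  (d = -2)
x = 2: LHS = 3·2² - 3·2 + 1 = 7, RHS = 2 + 2 = 4; 7 ≠ 4 — holds  (d = 3)
Away from these crossings d keeps a constant sign, and checking every integer in [-5, 5] confirms d ≠ 0 throughout. Hence the two sides are never equal, so the relation holds for every integer in [-5, 5].

Answer: All integers in [-5, 5]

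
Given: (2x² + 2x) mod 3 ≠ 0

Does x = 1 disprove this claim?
Substitute x = 1 into the relation:
x = 1: LHS = (2·1² + 2·1) mod 3 = 4 mod 3 = 1; 1 ≠ 0 — holds

The claim holds here, so x = 1 is not a counterexample. (A counterexample exists elsewhere, e.g. x = 0.)

Answer: No, x = 1 is not a counterexample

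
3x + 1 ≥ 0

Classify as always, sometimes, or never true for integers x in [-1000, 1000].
Holds at x = 0: LHS = 3·0 + 1 = 1; 1 ≥ 0 — holds
Fails at x = -1: LHS = 3·(-1) + 1 = -2; -2 ≥ 0 — FAILS
It is satisfied by some integers in the range but not all.

Answer: Sometimes true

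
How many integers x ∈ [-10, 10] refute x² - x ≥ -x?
Over all integers in [-10, 10], LHS − RHS is smallest at x = 0, where it equals 0:
x = 0: LHS = 0² - 0 = 0, RHS = -0 = 0; 0 ≥ 0 — holds
At the ends of the range:
x = -10: LHS = (-10)² - (-10) = 110, RHS = -(-10) = 10; 110 ≥ 10 — holds
x = 10: LHS = 10² - 10 = 90; 90 ≥ -10 — holds
Hence LHS − RHS is never negative, i.e. LHS ≥ RHS throughout, so the relation holds for every integer in [-10, 10].

No counterexample appears in that range.

Answer: 0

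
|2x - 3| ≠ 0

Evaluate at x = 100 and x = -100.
x = 100: LHS = |2·100 - 3| = |197| = 197; 197 ≠ 0 — holds
x = -100: LHS = |2·(-100) - 3| = |-203| = 203; 203 ≠ 0 — holds

Answer: Yes, holds for both x = 100 and x = -100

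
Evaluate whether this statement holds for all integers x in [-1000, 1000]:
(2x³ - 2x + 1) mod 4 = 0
The claim fails at x = 0:
x = 0: LHS = (2·0³ - 2·0 + 1) mod 4 = 1 mod 4 = 1; 1 = 0 — FAILS

Because a single integer refutes it, the statement is false.

Answer: False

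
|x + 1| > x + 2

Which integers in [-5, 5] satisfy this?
Holds for: {-5, -4, -3, -2}
Fails for: {-1, 0, 1, 2, 3, 4, 5}

Answer: {-5, -4, -3, -2}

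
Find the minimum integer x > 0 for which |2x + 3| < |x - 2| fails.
Testing positive integers:
x = 1: LHS = |2·1 + 3| = |5| = 5, RHS = |1 - 2| = |-1| = 1; 5 < 1 — FAILS  ← smallest positive counterexample

Answer: x = 1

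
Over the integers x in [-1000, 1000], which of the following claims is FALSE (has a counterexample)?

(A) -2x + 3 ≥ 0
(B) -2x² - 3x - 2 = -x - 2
(A) x = 2: LHS = -2·2 + 3 = -1; -1 ≥ 0 — FAILS
(B) x = 1: LHS = -2·1² - 3·1 - 2 = -7, RHS = -1 - 2 = -3; -7 = -3 — FAILS

Answer: Both A and B are false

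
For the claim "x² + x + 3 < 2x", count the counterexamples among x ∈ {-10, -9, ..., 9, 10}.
Counterexamples in [-10, 10]: {-10, -9, -8, -7, -6, -5, -4, -3, -2, -1, 0, 1, 2, 3, 4, 5, 6, 7, 8, 9, 10}.

Counting them gives 21 values.

Answer: 21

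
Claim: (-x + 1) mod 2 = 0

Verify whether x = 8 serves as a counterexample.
Substitute x = 8 into the relation:
x = 8: LHS = (-8 + 1) mod 2 = (-7) mod 2 = 1; 1 = 0 — FAILS

Since the claim fails at x = 8, this value is a counterexample.

Answer: Yes, x = 8 is a counterexample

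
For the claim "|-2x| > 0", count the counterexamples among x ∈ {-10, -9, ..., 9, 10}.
Counterexamples in [-10, 10]: {0}.

Counting them gives 1 values.

Answer: 1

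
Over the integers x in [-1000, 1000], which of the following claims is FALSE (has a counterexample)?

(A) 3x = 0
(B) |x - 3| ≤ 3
(A) x = 1: LHS = 3·1 = 3; 3 = 0 — FAILS
(B) x = -1: LHS = |(-1) - 3| = |-4| = 4; 4 ≤ 3 — FAILS

Answer: Both A and B are false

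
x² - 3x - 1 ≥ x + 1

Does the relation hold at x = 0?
x = 0: LHS = 0² - 3·0 - 1 = -1, RHS = 0 + 1 = 1; -1 ≥ 1 — FAILS

The relation fails at x = 0, so x = 0 is a counterexample.

Answer: No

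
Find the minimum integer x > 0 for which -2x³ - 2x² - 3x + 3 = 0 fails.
Testing positive integers:
x = 1: LHS = -2·1³ - 2·1² - 3·1 + 3 = -4; -4 = 0 — FAILS  ← smallest positive counterexample

Answer: x = 1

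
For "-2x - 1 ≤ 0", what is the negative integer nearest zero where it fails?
Testing negative integers from -1 downward:
x = -1: LHS = -2·(-1) - 1 = 1; 1 ≤ 0 — FAILS  ← closest negative counterexample to 0

Answer: x = -1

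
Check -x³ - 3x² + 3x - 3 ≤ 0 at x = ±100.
x = 100: LHS = -100³ - 3·100² + 3·100 - 3 = -1029703; -1029703 ≤ 0 — holds
x = -100: LHS = -(-100)³ - 3·(-100)² + 3·(-100) - 3 = 969697; 969697 ≤ 0 — FAILS

Answer: Partially: holds for x = 100, fails for x = -100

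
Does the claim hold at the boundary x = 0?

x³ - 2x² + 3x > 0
x = 0: LHS = 0³ - 2·0² + 3·0 = 0; 0 > 0 — FAILS

The relation fails at x = 0, so x = 0 is a counterexample.

Answer: No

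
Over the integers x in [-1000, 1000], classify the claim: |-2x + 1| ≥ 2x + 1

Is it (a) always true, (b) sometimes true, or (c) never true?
Holds at x = 0: LHS = |-2·0 + 1| = |1| = 1, RHS = 2·0 + 1 = 1; 1 ≥ 1 — holds
Fails at x = 1: LHS = |-2·1 + 1| = |-1| = 1, RHS = 2·1 + 1 = 3; 1 ≥ 3 — FAILS
It is satisfied by some integers in the range but not all.

Answer: Sometimes true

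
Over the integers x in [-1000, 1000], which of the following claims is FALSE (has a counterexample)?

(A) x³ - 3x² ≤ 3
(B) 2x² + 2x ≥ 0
(A) x = 4: LHS = 4³ - 3·4² = 16; 16 ≤ 3 — FAILS

(B) Over all integers in [-1000, 1000], LHS − RHS is smallest at x = 0, where it equals 0:
x = 0: LHS = 2·0² + 2·0 = 0; 0 ≥ 0 — holds
At the ends of the range:
x = -1000: LHS = 2·(-1000)² + 2·(-1000) = 1998000; 1998000 ≥ 0 — holds
x = 1000: LHS = 2·1000² + 2·1000 = 2002000; 2002000 ≥ 0 — holds
Hence LHS − RHS is never negative, i.e. LHS ≥ RHS throughout, so the relation holds for every integer in [-1000, 1000].

Only (A) has a counterexample.

Answer: A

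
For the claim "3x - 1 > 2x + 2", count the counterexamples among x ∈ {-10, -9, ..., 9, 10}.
Counterexamples in [-10, 10]: {-10, -9, -8, -7, -6, -5, -4, -3, -2, -1, 0, 1, 2, 3}.

Counting them gives 14 values.

Answer: 14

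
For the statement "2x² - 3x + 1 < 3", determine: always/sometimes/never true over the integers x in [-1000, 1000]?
Holds at x = 0: LHS = 2·0² - 3·0 + 1 = 1; 1 < 3 — holds
Fails at x = -1: LHS = 2·(-1)² - 3·(-1) + 1 = 6; 6 < 3 — FAILS
It is satisfied by some integers in the range but not all.

Answer: Sometimes true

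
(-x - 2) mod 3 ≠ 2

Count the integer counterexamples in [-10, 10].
Counterexamples in [-10, 10]: {-10, -7, -4, -1, 2, 5, 8}.

Counting them gives 7 values.

Answer: 7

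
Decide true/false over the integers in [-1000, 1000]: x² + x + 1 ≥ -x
Over all integers in [-1000, 1000], LHS − RHS is smallest at x = -1, where it equals 0:
x = -1: LHS = (-1)² + (-1) + 1 = 1, RHS = -(-1) = 1; 1 ≥ 1 — holds
At the ends of the range:
x = -1000: LHS = (-1000)² + (-1000) + 1 = 999001, RHS = -(-1000) = 1000; 999001 ≥ 1000 — holds
x = 1000: LHS = 1000² + 1000 + 1 = 1001001; 1001001 ≥ -1000 — holds
Hence LHS − RHS is never negative, i.e. LHS ≥ RHS throughout, so the relation holds for every integer in [-1000, 1000].

No counterexample exists.

Answer: True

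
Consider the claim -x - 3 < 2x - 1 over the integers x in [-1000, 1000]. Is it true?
The claim fails at x = -1:
x = -1: LHS = -(-1) - 3 = -2, RHS = 2·(-1) - 1 = -3; -2 < -3 — FAILS

Because a single integer refutes it, the statement is false.

Answer: False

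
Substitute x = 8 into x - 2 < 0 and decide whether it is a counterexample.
Substitute x = 8 into the relation:
x = 8: LHS = 8 - 2 = 6; 6 < 0 — FAILS

Since the claim fails at x = 8, this value is a counterexample.

Answer: Yes, x = 8 is a counterexample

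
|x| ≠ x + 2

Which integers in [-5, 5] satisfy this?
Holds for: {-5, -4, -3, -2, 0, 1, 2, 3, 4, 5}
Fails for: {-1}

Answer: {-5, -4, -3, -2, 0, 1, 2, 3, 4, 5}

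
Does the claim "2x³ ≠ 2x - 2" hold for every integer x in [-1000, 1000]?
Track d = LHS − RHS over the integers in [-1000, 1000]. Equality would need d = 0, but d changes sign only between consecutive integers, jumping over 0:
x = -2: LHS = 2·(-2)³ = -16, RHS = 2·(-2) - 2 = -6; -16 ≠ -6 — holds  (d = -10)
x = -1: LHS = 2·(-1)³ = -2, RHS = 2·(-1) - 2 = -4; -2 ≠ -4 — holds  (d = 2)
Away from these crossings d keeps a constant sign, and checking every integer in [-1000, 1000] confirms d ≠ 0 throughout. Hence the two sides are never equal, so the relation holds for every integer in [-1000, 1000].

No counterexample exists.

Answer: True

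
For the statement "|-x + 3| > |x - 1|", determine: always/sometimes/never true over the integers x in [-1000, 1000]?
Holds at x = 0: LHS = |-0 + 3| = |3| = 3, RHS = |0 - 1| = |-1| = 1; 3 > 1 — holds
Fails at x = 2: LHS = |-2 + 3| = |1| = 1, RHS = |2 - 1| = |1| = 1; 1 > 1 — FAILS
It is satisfied by some integers in the range but not all.

Answer: Sometimes true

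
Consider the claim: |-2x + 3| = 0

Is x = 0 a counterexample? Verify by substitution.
Substitute x = 0 into the relation:
x = 0: LHS = |-2·0 + 3| = |3| = 3; 3 = 0 — FAILS

Since the claim fails at x = 0, this value is a counterexample.

Answer: Yes, x = 0 is a counterexample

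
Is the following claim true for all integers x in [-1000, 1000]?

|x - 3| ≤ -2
The claim fails at x = 0:
x = 0: LHS = |0 - 3| = |-3| = 3; 3 ≤ -2 — FAILS

Because a single integer refutes it, the statement is false.

Answer: False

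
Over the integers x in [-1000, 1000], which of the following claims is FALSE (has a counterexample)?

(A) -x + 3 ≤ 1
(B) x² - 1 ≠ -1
(A) x = 0: LHS = -0 + 3 = 3; 3 ≤ 1 — FAILS
(B) x = 0: LHS = 0² - 1 = -1; -1 ≠ -1 — FAILS

Answer: Both A and B are false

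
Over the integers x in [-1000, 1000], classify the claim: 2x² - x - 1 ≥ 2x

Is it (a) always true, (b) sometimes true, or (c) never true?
Holds at x = -1: LHS = 2·(-1)² - (-1) - 1 = 2, RHS = 2·(-1) = -2; 2 ≥ -2 — holds
Fails at x = 0: LHS = 2·0² - 0 - 1 = -1, RHS = 2·0 = 0; -1 ≥ 0 — FAILS
It is satisfied by some integers in the range but not all.

Answer: Sometimes true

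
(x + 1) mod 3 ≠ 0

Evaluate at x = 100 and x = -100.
x = 100: LHS = (100 + 1) mod 3 = 101 mod 3 = 2; 2 ≠ 0 — holds
x = -100: LHS = ((-100) + 1) mod 3 = (-99) mod 3 = 0; 0 ≠ 0 — FAILS

Answer: Partially: holds for x = 100, fails for x = -100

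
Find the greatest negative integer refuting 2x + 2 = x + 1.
Testing negative integers from -1 downward:
x = -1: LHS = 2·(-1) + 2 = 0, RHS = (-1) + 1 = 0; 0 = 0 — holds
x = -2: LHS = 2·(-2) + 2 = -2, RHS = (-2) + 1 = -1; -2 = -1 — FAILS  ← closest negative counterexample to 0

Answer: x = -2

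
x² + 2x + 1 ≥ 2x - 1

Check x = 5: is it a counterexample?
Substitute x = 5 into the relation:
x = 5: LHS = 5² + 2·5 + 1 = 36, RHS = 2·5 - 1 = 9; 36 ≥ 9 — holds

The relation holds at x = 5, so it is not a counterexample.

Answer: No, x = 5 is not a counterexample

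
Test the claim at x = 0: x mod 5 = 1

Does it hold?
x = 0: LHS = 0 mod 5 = 0; 0 = 1 — FAILS

The relation fails at x = 0, so x = 0 is a counterexample.

Answer: No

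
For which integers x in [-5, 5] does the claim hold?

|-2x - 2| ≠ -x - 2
Over all integers in [-5, 5], LHS − RHS is always positive; it is smallest at x = -1, where it equals 1:
x = -1: LHS = |-2·(-1) - 2| = |0| = 0, RHS = -(-1) - 2 = -1; 0 ≠ -1 — holds
At the ends of the range:
x = -5: LHS = |-2·(-5) - 2| = |8| = 8, RHS = -(-5) - 2 = 3; 8 ≠ 3 — holds
x = 5: LHS = |-2·5 - 2| = |-12| = 12, RHS = -5 - 2 = -7; 12 ≠ -7 — holds
Hence LHS − RHS is never 0, i.e. the two sides are never equal, so the relation holds for every integer in [-5, 5].

Answer: All integers in [-5, 5]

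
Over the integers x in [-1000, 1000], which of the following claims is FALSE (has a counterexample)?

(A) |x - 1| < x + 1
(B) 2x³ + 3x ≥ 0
(A) x = 0: LHS = |0 - 1| = |-1| = 1, RHS = 0 + 1 = 1; 1 < 1 — FAILS
(B) x = -1: LHS = 2·(-1)³ + 3·(-1) = -5; -5 ≥ 0 — FAILS

Answer: Both A and B are false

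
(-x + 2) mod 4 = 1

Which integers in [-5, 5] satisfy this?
Holds for: {-3, 1, 5}
Fails for: {-5, -4, -2, -1, 0, 2, 3, 4}

Answer: {-3, 1, 5}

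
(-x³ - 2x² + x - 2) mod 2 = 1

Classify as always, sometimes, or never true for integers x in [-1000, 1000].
For a polynomial with integer coefficients, its value mod 2 depends only on x mod 2, so it suffices to check one representative of each residue class, x = 0, 1:
x = 0: LHS = (-0³ - 2·0² + 0 - 2) mod 2 = (-2) mod 2 = 0; 0 = 1 — FAILS
x = 1: LHS = (-1³ - 2·1² + 1 - 2) mod 2 = (-4) mod 2 = 0; 0 = 1 — FAILS
The relation fails in every residue class, so the claimed relation (=) fails for every integer in [-1000, 1000].

No integer in the range satisfies it.

Answer: Never true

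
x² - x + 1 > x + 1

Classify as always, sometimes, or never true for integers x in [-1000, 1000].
Holds at x = -1: LHS = (-1)² - (-1) + 1 = 3, RHS = (-1) + 1 = 0; 3 > 0 — holds
Fails at x = 0: LHS = 0² - 0 + 1 = 1, RHS = 0 + 1 = 1; 1 > 1 — FAILS
It is satisfied by some integers in the range but not all.

Answer: Sometimes true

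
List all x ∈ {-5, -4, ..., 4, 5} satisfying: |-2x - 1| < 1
Over all integers in [-5, 5], LHS − RHS is smallest at x = 0, where it equals 0:
x = 0: LHS = |-2·0 - 1| = |-1| = 1; 1 < 1 — FAILS
At the ends of the range:
x = -5: LHS = |-2·(-5) - 1| = |9| = 9; 9 < 1 — FAILS
x = 5: LHS = |-2·5 - 1| = |-11| = 11; 11 < 1 — FAILS
Hence LHS − RHS is never negative, i.e. LHS ≥ RHS throughout, so the claimed relation (<) fails for every integer in [-5, 5].

Answer: None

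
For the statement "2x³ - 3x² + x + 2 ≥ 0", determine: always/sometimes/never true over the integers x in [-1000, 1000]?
Holds at x = 0: LHS = 2·0³ - 3·0² + 0 + 2 = 2; 2 ≥ 0 — holds
Fails at x = -1: LHS = 2·(-1)³ - 3·(-1)² + (-1) + 2 = -4; -4 ≥ 0 — FAILS
It is satisfied by some integers in the range but not all.

Answer: Sometimes true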